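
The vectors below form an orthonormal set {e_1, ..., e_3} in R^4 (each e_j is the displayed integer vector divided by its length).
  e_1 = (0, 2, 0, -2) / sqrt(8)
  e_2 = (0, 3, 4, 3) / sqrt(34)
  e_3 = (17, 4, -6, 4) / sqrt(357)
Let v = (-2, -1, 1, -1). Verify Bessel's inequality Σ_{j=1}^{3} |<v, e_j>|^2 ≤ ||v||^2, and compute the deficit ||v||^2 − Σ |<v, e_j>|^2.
Σ |<v, e_j>|^2 = 46/7; ||v||^2 = 7; deficit = 3/7

Write each e_j = u_j / sqrt(<u_j, u_j>) where u_j is the displayed integer vector. Then <v, e_j> = <v, u_j> / sqrt(<u_j, u_j>), so |<v, e_j>|^2 = <v, u_j>^2 / <u_j, u_j>.
Coefficients: <v, e_1> = 0/sqrt(8), <v, e_2> = -2/sqrt(34), <v, e_3> = -48/sqrt(357).
Square and sum: Σ |<v, e_j>|^2 = 46/7.
Compute ||v||^2 = v·v = 7.
Deficit = 7 − 46/7 = 3/7 ≥ 0, confirming Bessel's inequality. (The deficit equals ||v − Σ <v,e_j> e_j||^2, the squared distance from v to span{e_j}.)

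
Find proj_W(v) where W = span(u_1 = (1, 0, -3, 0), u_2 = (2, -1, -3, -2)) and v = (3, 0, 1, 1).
proj_W(v) = (9/59, -10/59, 3/59, -20/59)

Set up U = [u_1 | ... | u_2] ∈ R^(4×2). The projector onto W = col(U) is P = U (U^T U)^(-1) U^T.
Compute U^T U =
  [10, 11]
  [11, 18],
and U^T v = (0, 1).
Solve U^T U · c = U^T v for the coefficients: c = (-11/59, 10/59). The projection is proj_W(v) = U c.
Check: (v - proj_W(v)) · u_1 = 0  (should be 0).
Check: (v - proj_W(v)) · u_2 = 0  (should be 0).
Result: proj_W(v) = (9/59, -10/59, 3/59, -20/59).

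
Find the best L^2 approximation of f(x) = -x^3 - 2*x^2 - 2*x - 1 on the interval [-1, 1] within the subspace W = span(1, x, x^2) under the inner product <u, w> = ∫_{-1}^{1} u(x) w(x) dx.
g(x) = -2*x^2 - 13*x/5 - 1

The best approximation g ∈ W is the orthogonal projection of f onto W. Writing g = a_0 + a_1 x + a_2 x^2, the coefficients solve the normal equations G · a = b where
  G_{ij} = <φ_i, φ_j> and b_i = <f, φ_i>, with φ_0 = 1, φ_1 = x, φ_2 = x^2.
G =
  [2, 0, 2/3]
  [0, 2/3, 0]
  [2/3, 0, 2/5],
b = (-10/3, -26/15, -22/15).
Solving gives a_0 = -1, a_1 = -13/5, a_2 = -2, so
  g(x) = -2*x^2 - 13*x/5 - 1.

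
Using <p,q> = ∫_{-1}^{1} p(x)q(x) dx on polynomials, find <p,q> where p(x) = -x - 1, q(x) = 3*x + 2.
<p,q> = -6

Expand the product: p(x)·q(x) = -3*x^2 - 5*x - 2.
∫_{-1}^{1} of each monomial x^k gives [2/(k+1) if k even, 0 if k odd]. Integrating term-by-term (or equivalently evaluating the antiderivative F(x) = -x^3 - 5*x^2/2 - 2*x at the endpoints):
  F(1) − F(−1) = -11/2 − (1/2) = -6.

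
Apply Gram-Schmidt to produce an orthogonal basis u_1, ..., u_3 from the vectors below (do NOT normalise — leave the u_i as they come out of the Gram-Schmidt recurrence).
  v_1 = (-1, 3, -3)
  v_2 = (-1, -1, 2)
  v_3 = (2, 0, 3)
Orthogonal basis:
  u_1 = (-1, 3, -3)
  u_2 = (-27/19, 5/19, 14/19)
  u_3 = (27/25, 9/5, 36/25)

Apply the Gram-Schmidt recurrence
  u_1 = v_1
  u_i = v_i − Σ_{j<i} ((v_i · u_j) / (u_j · u_j)) · u_j.

Step by step this gives:
  u_1 = (-1, 3, -3)
  u_2 = (-27/19, 5/19, 14/19)
  u_3 = (27/25, 9/5, 36/25)

Orthogonality check:
  u_2 · u_1 = 0 (should be 0)
  u_3 · u_1 = 0 (should be 0)
  u_3 · u_2 = 0 (should be 0)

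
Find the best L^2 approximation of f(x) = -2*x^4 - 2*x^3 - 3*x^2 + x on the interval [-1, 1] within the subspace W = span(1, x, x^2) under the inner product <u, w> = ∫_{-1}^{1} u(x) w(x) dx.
g(x) = -33*x^2/7 - x/5 + 6/35

The best approximation g ∈ W is the orthogonal projection of f onto W. Writing g = a_0 + a_1 x + a_2 x^2, the coefficients solve the normal equations G · a = b where
  G_{ij} = <φ_i, φ_j> and b_i = <f, φ_i>, with φ_0 = 1, φ_1 = x, φ_2 = x^2.
G =
  [2, 0, 2/3]
  [0, 2/3, 0]
  [2/3, 0, 2/5],
b = (-14/5, -2/15, -62/35).
Solving gives a_0 = 6/35, a_1 = -1/5, a_2 = -33/7, so
  g(x) = -33*x^2/7 - x/5 + 6/35.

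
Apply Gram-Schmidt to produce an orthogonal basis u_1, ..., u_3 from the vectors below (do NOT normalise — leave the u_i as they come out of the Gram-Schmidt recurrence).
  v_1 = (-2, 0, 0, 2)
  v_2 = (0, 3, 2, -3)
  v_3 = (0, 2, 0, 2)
Orthogonal basis:
  u_1 = (-2, 0, 0, 2)
  u_2 = (-3/2, 3, 2, -3/2)
  u_3 = (44/35, 52/35, -12/35, 44/35)

Apply the Gram-Schmidt recurrence
  u_1 = v_1
  u_i = v_i − Σ_{j<i} ((v_i · u_j) / (u_j · u_j)) · u_j.

Step by step this gives:
  u_1 = (-2, 0, 0, 2)
  u_2 = (-3/2, 3, 2, -3/2)
  u_3 = (44/35, 52/35, -12/35, 44/35)

Orthogonality check:
  u_2 · u_1 = 0 (should be 0)
  u_3 · u_1 = 0 (should be 0)
  u_3 · u_2 = 0 (should be 0)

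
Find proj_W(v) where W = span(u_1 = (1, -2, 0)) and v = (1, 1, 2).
proj_W(v) = (-1/5, 2/5, 0)

Set up U = [u_1 | ... | u_1] ∈ R^(3×1). The projector onto W = col(U) is P = U (U^T U)^(-1) U^T.
Compute U^T U =
  [5],
and U^T v = (-1).
Solve U^T U · c = U^T v for the coefficients: c = (-1/5). The projection is proj_W(v) = U c.
Check: (v - proj_W(v)) · u_1 = 0  (should be 0).
Result: proj_W(v) = (-1/5, 2/5, 0).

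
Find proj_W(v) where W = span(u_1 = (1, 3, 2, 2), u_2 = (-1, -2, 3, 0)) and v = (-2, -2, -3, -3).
proj_W(v) = (-209/251, -701/251, -788/251, -566/251)

Set up U = [u_1 | ... | u_2] ∈ R^(4×2). The projector onto W = col(U) is P = U (U^T U)^(-1) U^T.
Compute U^T U =
  [18, -1]
  [-1, 14],
and U^T v = (-20, -3).
Solve U^T U · c = U^T v for the coefficients: c = (-283/251, -74/251). The projection is proj_W(v) = U c.
Check: (v - proj_W(v)) · u_1 = 0  (should be 0).
Check: (v - proj_W(v)) · u_2 = 0  (should be 0).
Result: proj_W(v) = (-209/251, -701/251, -788/251, -566/251).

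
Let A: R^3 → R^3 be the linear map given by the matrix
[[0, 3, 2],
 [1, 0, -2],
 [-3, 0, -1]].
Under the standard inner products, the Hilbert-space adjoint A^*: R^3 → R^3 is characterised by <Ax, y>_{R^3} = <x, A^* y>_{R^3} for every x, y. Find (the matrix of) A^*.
A^* = A^T =
[[0, 1, -3],
 [3, 0, 0],
 [2, -2, -1]]

For real matrices with standard dot products, the defining identity <Ax, y> = <x, A^* y> gives (Ax)^T y = x^T (A^*) y, i.e. x^T A^T y = x^T (A^*) y. Since this holds for all x, y, we must have A^* = A^T. Therefore
A^* =
[[0, 1, -3],
 [3, 0, 0],
 [2, -2, -1]].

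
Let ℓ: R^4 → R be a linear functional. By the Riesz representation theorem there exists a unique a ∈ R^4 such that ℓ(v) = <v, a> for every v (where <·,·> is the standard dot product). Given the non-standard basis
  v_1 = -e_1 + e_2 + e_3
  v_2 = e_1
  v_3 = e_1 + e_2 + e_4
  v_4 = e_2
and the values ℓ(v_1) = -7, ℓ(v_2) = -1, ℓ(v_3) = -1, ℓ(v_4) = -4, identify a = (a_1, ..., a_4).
a = (-1, -4, -4, 4)

Write a = (a_1, ..., a_4) in the standard basis. For each basis vector v_i, ℓ(v_i) = <v_i, a> is a linear equation in the a_j's. Collect the n equations into a matrix system V a = ℓ, where row i of V is v_i (expressed in the standard basis). Since V is invertible (lower-triangular with 1s on the diagonal, up to permutation), solve by back-substitution:
  V =
[[-1, 1, 1, 0],
 [1, 0, 0, 0],
 [1, 1, 0, 1],
 [0, 1, 0, 0]]
  V a = (-7, -1, -1, -4)
Solving gives a = (-1, -4, -4, 4).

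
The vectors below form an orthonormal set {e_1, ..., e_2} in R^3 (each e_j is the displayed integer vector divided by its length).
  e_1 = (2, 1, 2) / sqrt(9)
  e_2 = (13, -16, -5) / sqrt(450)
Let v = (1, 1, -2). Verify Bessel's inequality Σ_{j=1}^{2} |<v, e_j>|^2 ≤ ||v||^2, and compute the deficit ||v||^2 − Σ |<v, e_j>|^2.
Σ |<v, e_j>|^2 = 11/50; ||v||^2 = 6; deficit = 289/50

Write each e_j = u_j / sqrt(<u_j, u_j>) where u_j is the displayed integer vector. Then <v, e_j> = <v, u_j> / sqrt(<u_j, u_j>), so |<v, e_j>|^2 = <v, u_j>^2 / <u_j, u_j>.
Coefficients: <v, e_1> = -1/sqrt(9), <v, e_2> = 7/sqrt(450).
Square and sum: Σ |<v, e_j>|^2 = 11/50.
Compute ||v||^2 = v·v = 6.
Deficit = 6 − 11/50 = 289/50 ≥ 0, confirming Bessel's inequality. (The deficit equals ||v − Σ <v,e_j> e_j||^2, the squared distance from v to span{e_j}.)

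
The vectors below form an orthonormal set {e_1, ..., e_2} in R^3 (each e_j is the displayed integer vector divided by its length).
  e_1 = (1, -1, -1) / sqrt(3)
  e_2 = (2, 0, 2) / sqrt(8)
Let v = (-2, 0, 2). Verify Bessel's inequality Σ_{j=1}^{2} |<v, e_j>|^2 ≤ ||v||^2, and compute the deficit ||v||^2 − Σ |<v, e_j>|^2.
Σ |<v, e_j>|^2 = 16/3; ||v||^2 = 8; deficit = 8/3

Write each e_j = u_j / sqrt(<u_j, u_j>) where u_j is the displayed integer vector. Then <v, e_j> = <v, u_j> / sqrt(<u_j, u_j>), so |<v, e_j>|^2 = <v, u_j>^2 / <u_j, u_j>.
Coefficients: <v, e_1> = -4/sqrt(3), <v, e_2> = 0/sqrt(8).
Square and sum: Σ |<v, e_j>|^2 = 16/3.
Compute ||v||^2 = v·v = 8.
Deficit = 8 − 16/3 = 8/3 ≥ 0, confirming Bessel's inequality. (The deficit equals ||v − Σ <v,e_j> e_j||^2, the squared distance from v to span{e_j}.)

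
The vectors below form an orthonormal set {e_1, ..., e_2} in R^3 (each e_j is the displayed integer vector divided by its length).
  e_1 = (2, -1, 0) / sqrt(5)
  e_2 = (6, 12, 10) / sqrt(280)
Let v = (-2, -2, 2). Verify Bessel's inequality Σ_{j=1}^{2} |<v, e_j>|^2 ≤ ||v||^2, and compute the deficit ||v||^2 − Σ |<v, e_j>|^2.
Σ |<v, e_j>|^2 = 12/7; ||v||^2 = 12; deficit = 72/7

Write each e_j = u_j / sqrt(<u_j, u_j>) where u_j is the displayed integer vector. Then <v, e_j> = <v, u_j> / sqrt(<u_j, u_j>), so |<v, e_j>|^2 = <v, u_j>^2 / <u_j, u_j>.
Coefficients: <v, e_1> = -2/sqrt(5), <v, e_2> = -16/sqrt(280).
Square and sum: Σ |<v, e_j>|^2 = 12/7.
Compute ||v||^2 = v·v = 12.
Deficit = 12 − 12/7 = 72/7 ≥ 0, confirming Bessel's inequality. (The deficit equals ||v − Σ <v,e_j> e_j||^2, the squared distance from v to span{e_j}.)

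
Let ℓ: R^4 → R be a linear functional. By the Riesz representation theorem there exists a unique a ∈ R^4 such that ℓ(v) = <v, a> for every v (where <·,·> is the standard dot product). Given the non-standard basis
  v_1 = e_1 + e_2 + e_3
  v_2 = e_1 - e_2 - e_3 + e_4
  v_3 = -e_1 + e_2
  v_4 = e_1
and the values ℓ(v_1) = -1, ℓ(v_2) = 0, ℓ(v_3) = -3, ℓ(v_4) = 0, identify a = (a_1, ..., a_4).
a = (0, -3, 2, -1)

Write a = (a_1, ..., a_4) in the standard basis. For each basis vector v_i, ℓ(v_i) = <v_i, a> is a linear equation in the a_j's. Collect the n equations into a matrix system V a = ℓ, where row i of V is v_i (expressed in the standard basis). Since V is invertible (lower-triangular with 1s on the diagonal, up to permutation), solve by back-substitution:
  V =
[[1, 1, 1, 0],
 [1, -1, -1, 1],
 [-1, 1, 0, 0],
 [1, 0, 0, 0]]
  V a = (-1, 0, -3, 0)
Solving gives a = (0, -3, 2, -1).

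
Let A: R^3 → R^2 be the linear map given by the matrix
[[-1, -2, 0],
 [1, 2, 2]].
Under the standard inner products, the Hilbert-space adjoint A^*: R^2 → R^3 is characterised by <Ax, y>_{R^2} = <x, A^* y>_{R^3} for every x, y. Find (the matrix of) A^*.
A^* = A^T =
[[-1, 1],
 [-2, 2],
 [0, 2]]

For real matrices with standard dot products, the defining identity <Ax, y> = <x, A^* y> gives (Ax)^T y = x^T (A^*) y, i.e. x^T A^T y = x^T (A^*) y. Since this holds for all x, y, we must have A^* = A^T. Therefore
A^* =
[[-1, 1],
 [-2, 2],
 [0, 2]].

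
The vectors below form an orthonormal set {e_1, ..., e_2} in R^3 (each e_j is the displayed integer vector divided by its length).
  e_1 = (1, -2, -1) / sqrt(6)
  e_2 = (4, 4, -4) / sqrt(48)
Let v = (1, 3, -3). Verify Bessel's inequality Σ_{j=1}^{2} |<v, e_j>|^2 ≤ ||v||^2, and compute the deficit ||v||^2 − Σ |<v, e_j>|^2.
Σ |<v, e_j>|^2 = 17; ||v||^2 = 19; deficit = 2

Write each e_j = u_j / sqrt(<u_j, u_j>) where u_j is the displayed integer vector. Then <v, e_j> = <v, u_j> / sqrt(<u_j, u_j>), so |<v, e_j>|^2 = <v, u_j>^2 / <u_j, u_j>.
Coefficients: <v, e_1> = -2/sqrt(6), <v, e_2> = 28/sqrt(48).
Square and sum: Σ |<v, e_j>|^2 = 17.
Compute ||v||^2 = v·v = 19.
Deficit = 19 − 17 = 2 ≥ 0, confirming Bessel's inequality. (The deficit equals ||v − Σ <v,e_j> e_j||^2, the squared distance from v to span{e_j}.)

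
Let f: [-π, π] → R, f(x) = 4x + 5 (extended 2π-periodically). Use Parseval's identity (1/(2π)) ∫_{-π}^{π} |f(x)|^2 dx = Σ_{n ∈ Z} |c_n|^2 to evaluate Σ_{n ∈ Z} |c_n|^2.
Σ |c_n|^2 = 16π^2/3 + 25

Expand and integrate term by term over [-π, π]:
  ∫ (4x)^2 dx = 16·(2π^3/3); ∫ 2·4·(5)·x dx = 0 (odd integrand); ∫ 5^2 dx = 25·2π.
So (1/(2π)) ∫_{-π}^{π} (4x + 5)^2 dx = 16π^2/3 + 25 = 16π^2/3 + 25.
Parseval ⇒ Σ |c_n|^2 = 16π^2/3 + 25.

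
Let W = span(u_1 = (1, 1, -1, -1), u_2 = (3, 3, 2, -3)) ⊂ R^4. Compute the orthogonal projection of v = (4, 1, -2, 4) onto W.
proj_W(v) = (1/3, 1/3, -2, -1/3)

Set up U = [u_1 | ... | u_2] ∈ R^(4×2). The projector onto W = col(U) is P = U (U^T U)^(-1) U^T.
Compute U^T U =
  [4, 7]
  [7, 31],
and U^T v = (3, -1).
Solve U^T U · c = U^T v for the coefficients: c = (4/3, -1/3). The projection is proj_W(v) = U c.
Check: (v - proj_W(v)) · u_1 = 0  (should be 0).
Check: (v - proj_W(v)) · u_2 = 0  (should be 0).
Result: proj_W(v) = (1/3, 1/3, -2, -1/3).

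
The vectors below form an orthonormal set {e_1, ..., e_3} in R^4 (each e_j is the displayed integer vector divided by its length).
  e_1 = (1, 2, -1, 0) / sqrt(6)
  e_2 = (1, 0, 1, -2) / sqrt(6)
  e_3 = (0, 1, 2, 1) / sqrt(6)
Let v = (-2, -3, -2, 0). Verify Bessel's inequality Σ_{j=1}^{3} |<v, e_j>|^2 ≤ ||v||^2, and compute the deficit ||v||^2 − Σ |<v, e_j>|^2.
Σ |<v, e_j>|^2 = 101/6; ||v||^2 = 17; deficit = 1/6

Write each e_j = u_j / sqrt(<u_j, u_j>) where u_j is the displayed integer vector. Then <v, e_j> = <v, u_j> / sqrt(<u_j, u_j>), so |<v, e_j>|^2 = <v, u_j>^2 / <u_j, u_j>.
Coefficients: <v, e_1> = -6/sqrt(6), <v, e_2> = -4/sqrt(6), <v, e_3> = -7/sqrt(6).
Square and sum: Σ |<v, e_j>|^2 = 101/6.
Compute ||v||^2 = v·v = 17.
Deficit = 17 − 101/6 = 1/6 ≥ 0, confirming Bessel's inequality. (The deficit equals ||v − Σ <v,e_j> e_j||^2, the squared distance from v to span{e_j}.)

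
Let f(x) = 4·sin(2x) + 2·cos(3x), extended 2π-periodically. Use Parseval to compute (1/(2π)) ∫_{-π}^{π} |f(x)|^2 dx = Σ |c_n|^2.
Σ |c_n|^2 = 10

Expand |f|^2 and use orthogonality of {sin(nx), cos(mx)} on [-π, π]:
  ∫_{-π}^{π} sin(nx)^2 dx = π, ∫ cos(mx)^2 dx = π, and cross terms integrate to 0.
So ∫_{-π}^{π} f(x)^2 dx = 4^2 · π + 2^2 · π = (16 + 4)π.
Divide by 2π: (16 + 4)/2 = 10.
By Parseval, this equals Σ |c_n|^2.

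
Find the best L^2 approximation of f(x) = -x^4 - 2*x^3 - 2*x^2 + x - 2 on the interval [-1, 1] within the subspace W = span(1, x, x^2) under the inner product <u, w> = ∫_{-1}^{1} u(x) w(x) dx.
g(x) = -20*x^2/7 - x/5 - 67/35

The best approximation g ∈ W is the orthogonal projection of f onto W. Writing g = a_0 + a_1 x + a_2 x^2, the coefficients solve the normal equations G · a = b where
  G_{ij} = <φ_i, φ_j> and b_i = <f, φ_i>, with φ_0 = 1, φ_1 = x, φ_2 = x^2.
G =
  [2, 0, 2/3]
  [0, 2/3, 0]
  [2/3, 0, 2/5],
b = (-86/15, -2/15, -254/105).
Solving gives a_0 = -67/35, a_1 = -1/5, a_2 = -20/7, so
  g(x) = -20*x^2/7 - x/5 - 67/35.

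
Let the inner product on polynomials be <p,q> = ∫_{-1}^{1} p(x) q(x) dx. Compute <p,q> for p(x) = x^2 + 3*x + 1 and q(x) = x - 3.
<p,q> = -6

Expand the product: p(x)·q(x) = x^3 - 8*x - 3.
∫_{-1}^{1} of each monomial x^k gives [2/(k+1) if k even, 0 if k odd]. Integrating term-by-term (or equivalently evaluating the antiderivative F(x) = x^4/4 - 4*x^2 - 3*x at the endpoints):
  F(1) − F(−1) = -27/4 − (-3/4) = -6.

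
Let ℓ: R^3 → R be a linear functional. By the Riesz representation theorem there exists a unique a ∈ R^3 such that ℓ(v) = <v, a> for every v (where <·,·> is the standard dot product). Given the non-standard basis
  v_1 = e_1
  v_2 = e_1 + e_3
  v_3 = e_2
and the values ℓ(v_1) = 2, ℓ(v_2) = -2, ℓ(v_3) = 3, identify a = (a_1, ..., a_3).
a = (2, 3, -4)

Write a = (a_1, ..., a_3) in the standard basis. For each basis vector v_i, ℓ(v_i) = <v_i, a> is a linear equation in the a_j's. Collect the n equations into a matrix system V a = ℓ, where row i of V is v_i (expressed in the standard basis). Since V is invertible (lower-triangular with 1s on the diagonal, up to permutation), solve by back-substitution:
  V =
[[1, 0, 0],
 [1, 0, 1],
 [0, 1, 0]]
  V a = (2, -2, 3)
Solving gives a = (2, 3, -4).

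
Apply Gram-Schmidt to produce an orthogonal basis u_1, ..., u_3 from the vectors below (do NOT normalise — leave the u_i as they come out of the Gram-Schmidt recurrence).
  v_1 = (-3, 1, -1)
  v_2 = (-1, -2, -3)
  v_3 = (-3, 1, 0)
Orthogonal basis:
  u_1 = (-3, 1, -1)
  u_2 = (1/11, -26/11, -29/11)
  u_3 = (-35/138, -28/69, 49/138)

Apply the Gram-Schmidt recurrence
  u_1 = v_1
  u_i = v_i − Σ_{j<i} ((v_i · u_j) / (u_j · u_j)) · u_j.

Step by step this gives:
  u_1 = (-3, 1, -1)
  u_2 = (1/11, -26/11, -29/11)
  u_3 = (-35/138, -28/69, 49/138)

Orthogonality check:
  u_2 · u_1 = 0 (should be 0)
  u_3 · u_1 = 0 (should be 0)
  u_3 · u_2 = 0 (should be 0)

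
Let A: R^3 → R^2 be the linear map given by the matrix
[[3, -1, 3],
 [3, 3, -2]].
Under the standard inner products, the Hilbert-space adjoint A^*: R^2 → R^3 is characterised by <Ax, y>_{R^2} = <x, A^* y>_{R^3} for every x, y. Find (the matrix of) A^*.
A^* = A^T =
[[3, 3],
 [-1, 3],
 [3, -2]]

For real matrices with standard dot products, the defining identity <Ax, y> = <x, A^* y> gives (Ax)^T y = x^T (A^*) y, i.e. x^T A^T y = x^T (A^*) y. Since this holds for all x, y, we must have A^* = A^T. Therefore
A^* =
[[3, 3],
 [-1, 3],
 [3, -2]].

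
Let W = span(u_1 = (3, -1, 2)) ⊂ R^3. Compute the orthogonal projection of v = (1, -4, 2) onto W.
proj_W(v) = (33/14, -11/14, 11/7)

Set up U = [u_1 | ... | u_1] ∈ R^(3×1). The projector onto W = col(U) is P = U (U^T U)^(-1) U^T.
Compute U^T U =
  [14],
and U^T v = (11).
Solve U^T U · c = U^T v for the coefficients: c = (11/14). The projection is proj_W(v) = U c.
Check: (v - proj_W(v)) · u_1 = 0  (should be 0).
Result: proj_W(v) = (33/14, -11/14, 11/7).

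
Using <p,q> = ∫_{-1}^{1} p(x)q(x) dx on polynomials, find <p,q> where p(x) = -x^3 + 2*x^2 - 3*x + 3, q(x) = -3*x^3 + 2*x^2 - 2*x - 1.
<p,q> = 158/21

Expand the product: p(x)·q(x) = 3*x^6 - 8*x^5 + 15*x^4 - 18*x^3 + 10*x^2 - 3*x - 3.
∫_{-1}^{1} of each monomial x^k gives [2/(k+1) if k even, 0 if k odd]. Integrating term-by-term (or equivalently evaluating the antiderivative F(x) = 3*x^7/7 - 4*x^6/3 + 3*x^5 - 9*x^4/2 + 10*x^3/3 - 3*x^2/2 - 3*x at the endpoints):
  F(1) − F(−1) = -25/7 − (-233/21) = 158/21.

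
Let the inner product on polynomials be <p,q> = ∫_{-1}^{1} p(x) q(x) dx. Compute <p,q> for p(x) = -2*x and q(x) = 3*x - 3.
<p,q> = -4

Expand the product: p(x)·q(x) = -6*x^2 + 6*x.
∫_{-1}^{1} of each monomial x^k gives [2/(k+1) if k even, 0 if k odd]. Integrating term-by-term (or equivalently evaluating the antiderivative F(x) = -2*x^3 + 3*x^2 at the endpoints):
  F(1) − F(−1) = 1 − (5) = -4.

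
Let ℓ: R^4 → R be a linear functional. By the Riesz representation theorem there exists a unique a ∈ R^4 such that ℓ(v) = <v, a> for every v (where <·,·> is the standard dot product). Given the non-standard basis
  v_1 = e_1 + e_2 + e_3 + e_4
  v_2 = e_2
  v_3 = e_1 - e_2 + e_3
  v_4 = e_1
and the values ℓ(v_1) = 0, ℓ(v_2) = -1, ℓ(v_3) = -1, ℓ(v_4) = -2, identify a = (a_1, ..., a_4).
a = (-2, -1, 0, 3)

Write a = (a_1, ..., a_4) in the standard basis. For each basis vector v_i, ℓ(v_i) = <v_i, a> is a linear equation in the a_j's. Collect the n equations into a matrix system V a = ℓ, where row i of V is v_i (expressed in the standard basis). Since V is invertible (lower-triangular with 1s on the diagonal, up to permutation), solve by back-substitution:
  V =
[[1, 1, 1, 1],
 [0, 1, 0, 0],
 [1, -1, 1, 0],
 [1, 0, 0, 0]]
  V a = (0, -1, -1, -2)
Solving gives a = (-2, -1, 0, 3).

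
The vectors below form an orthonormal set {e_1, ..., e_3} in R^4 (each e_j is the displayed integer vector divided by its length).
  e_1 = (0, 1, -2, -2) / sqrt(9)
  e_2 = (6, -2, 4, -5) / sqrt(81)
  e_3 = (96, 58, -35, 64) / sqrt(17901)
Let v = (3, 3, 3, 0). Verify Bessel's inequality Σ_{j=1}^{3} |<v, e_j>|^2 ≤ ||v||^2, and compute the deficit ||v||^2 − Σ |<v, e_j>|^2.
Σ |<v, e_j>|^2 = 198/13; ||v||^2 = 27; deficit = 153/13

Write each e_j = u_j / sqrt(<u_j, u_j>) where u_j is the displayed integer vector. Then <v, e_j> = <v, u_j> / sqrt(<u_j, u_j>), so |<v, e_j>|^2 = <v, u_j>^2 / <u_j, u_j>.
Coefficients: <v, e_1> = -3/sqrt(9), <v, e_2> = 24/sqrt(81), <v, e_3> = 357/sqrt(17901).
Square and sum: Σ |<v, e_j>|^2 = 198/13.
Compute ||v||^2 = v·v = 27.
Deficit = 27 − 198/13 = 153/13 ≥ 0, confirming Bessel's inequality. (The deficit equals ||v − Σ <v,e_j> e_j||^2, the squared distance from v to span{e_j}.)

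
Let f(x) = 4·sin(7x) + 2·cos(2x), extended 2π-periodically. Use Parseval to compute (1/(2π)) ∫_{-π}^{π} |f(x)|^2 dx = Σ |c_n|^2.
Σ |c_n|^2 = 10

Expand |f|^2 and use orthogonality of {sin(nx), cos(mx)} on [-π, π]:
  ∫_{-π}^{π} sin(nx)^2 dx = π, ∫ cos(mx)^2 dx = π, and cross terms integrate to 0.
So ∫_{-π}^{π} f(x)^2 dx = 4^2 · π + 2^2 · π = (16 + 4)π.
Divide by 2π: (16 + 4)/2 = 10.
By Parseval, this equals Σ |c_n|^2.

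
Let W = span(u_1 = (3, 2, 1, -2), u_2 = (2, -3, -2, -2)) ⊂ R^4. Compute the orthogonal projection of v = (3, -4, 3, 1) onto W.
proj_W(v) = (19/17, -22/17, -15/17, -18/17)

Set up U = [u_1 | ... | u_2] ∈ R^(4×2). The projector onto W = col(U) is P = U (U^T U)^(-1) U^T.
Compute U^T U =
  [18, 2]
  [2, 21],
and U^T v = (2, 10).
Solve U^T U · c = U^T v for the coefficients: c = (1/17, 8/17). The projection is proj_W(v) = U c.
Check: (v - proj_W(v)) · u_1 = 0  (should be 0).
Check: (v - proj_W(v)) · u_2 = 0  (should be 0).
Result: proj_W(v) = (19/17, -22/17, -15/17, -18/17).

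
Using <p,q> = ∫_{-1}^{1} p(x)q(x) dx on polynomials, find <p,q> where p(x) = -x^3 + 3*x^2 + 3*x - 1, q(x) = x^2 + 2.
<p,q> = 8/15

Expand the product: p(x)·q(x) = -x^5 + 3*x^4 + x^3 + 5*x^2 + 6*x - 2.
∫_{-1}^{1} of each monomial x^k gives [2/(k+1) if k even, 0 if k odd]. Integrating term-by-term (or equivalently evaluating the antiderivative F(x) = -x^6/6 + 3*x^5/5 + x^4/4 + 5*x^3/3 + 3*x^2 - 2*x at the endpoints):
  F(1) − F(−1) = 67/20 − (169/60) = 8/15.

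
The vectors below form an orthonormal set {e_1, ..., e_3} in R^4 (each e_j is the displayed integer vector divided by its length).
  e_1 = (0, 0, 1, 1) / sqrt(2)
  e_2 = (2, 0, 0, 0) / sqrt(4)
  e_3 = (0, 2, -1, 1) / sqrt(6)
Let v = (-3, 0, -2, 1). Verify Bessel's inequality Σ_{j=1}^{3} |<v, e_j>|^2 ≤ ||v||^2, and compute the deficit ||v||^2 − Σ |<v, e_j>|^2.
Σ |<v, e_j>|^2 = 11; ||v||^2 = 14; deficit = 3

Write each e_j = u_j / sqrt(<u_j, u_j>) where u_j is the displayed integer vector. Then <v, e_j> = <v, u_j> / sqrt(<u_j, u_j>), so |<v, e_j>|^2 = <v, u_j>^2 / <u_j, u_j>.
Coefficients: <v, e_1> = -1/sqrt(2), <v, e_2> = -6/sqrt(4), <v, e_3> = 3/sqrt(6).
Square and sum: Σ |<v, e_j>|^2 = 11.
Compute ||v||^2 = v·v = 14.
Deficit = 14 − 11 = 3 ≥ 0, confirming Bessel's inequality. (The deficit equals ||v − Σ <v,e_j> e_j||^2, the squared distance from v to span{e_j}.)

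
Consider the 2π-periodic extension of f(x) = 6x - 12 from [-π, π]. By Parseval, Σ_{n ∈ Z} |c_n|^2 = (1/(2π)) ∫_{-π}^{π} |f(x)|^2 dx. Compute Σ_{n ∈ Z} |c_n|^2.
Σ |c_n|^2 = 12π^2 + 144

Expand and integrate term by term over [-π, π]:
  ∫ (6x)^2 dx = 36·(2π^3/3); ∫ 2·6·(-12)·x dx = 0 (odd integrand); ∫ (-12)^2 dx = 144·2π.
So (1/(2π)) ∫_{-π}^{π} (6x - 12)^2 dx = 36π^2/3 + 144 = 12π^2 + 144.
Parseval ⇒ Σ |c_n|^2 = 12π^2 + 144.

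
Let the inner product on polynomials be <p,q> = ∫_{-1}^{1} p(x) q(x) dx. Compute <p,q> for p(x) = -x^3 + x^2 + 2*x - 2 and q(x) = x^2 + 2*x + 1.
<p,q> = -12/5

Expand the product: p(x)·q(x) = -x^5 - x^4 + 3*x^3 + 3*x^2 - 2*x - 2.
∫_{-1}^{1} of each monomial x^k gives [2/(k+1) if k even, 0 if k odd]. Integrating term-by-term (or equivalently evaluating the antiderivative F(x) = -x^6/6 - x^5/5 + 3*x^4/4 + x^3 - x^2 - 2*x at the endpoints):
  F(1) − F(−1) = -97/60 − (47/60) = -12/5.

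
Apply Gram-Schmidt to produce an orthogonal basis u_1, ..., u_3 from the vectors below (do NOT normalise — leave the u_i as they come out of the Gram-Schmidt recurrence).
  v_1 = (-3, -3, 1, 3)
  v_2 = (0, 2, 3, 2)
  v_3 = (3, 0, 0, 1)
Orthogonal basis:
  u_1 = (-3, -3, 1, 3)
  u_2 = (9/28, 65/28, 81/28, 47/28)
  u_3 = (1077/467, -472/467, -114/467, 643/467)

Apply the Gram-Schmidt recurrence
  u_1 = v_1
  u_i = v_i − Σ_{j<i} ((v_i · u_j) / (u_j · u_j)) · u_j.

Step by step this gives:
  u_1 = (-3, -3, 1, 3)
  u_2 = (9/28, 65/28, 81/28, 47/28)
  u_3 = (1077/467, -472/467, -114/467, 643/467)

Orthogonality check:
  u_2 · u_1 = 0 (should be 0)
  u_3 · u_1 = 0 (should be 0)
  u_3 · u_2 = 0 (should be 0)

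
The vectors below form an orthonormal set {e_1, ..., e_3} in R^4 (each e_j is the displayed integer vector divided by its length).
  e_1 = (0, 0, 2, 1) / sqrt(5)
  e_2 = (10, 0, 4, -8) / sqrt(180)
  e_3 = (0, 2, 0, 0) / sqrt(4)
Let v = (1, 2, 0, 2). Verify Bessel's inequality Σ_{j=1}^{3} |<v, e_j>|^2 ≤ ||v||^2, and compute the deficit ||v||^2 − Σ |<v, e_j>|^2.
Σ |<v, e_j>|^2 = 5; ||v||^2 = 9; deficit = 4

Write each e_j = u_j / sqrt(<u_j, u_j>) where u_j is the displayed integer vector. Then <v, e_j> = <v, u_j> / sqrt(<u_j, u_j>), so |<v, e_j>|^2 = <v, u_j>^2 / <u_j, u_j>.
Coefficients: <v, e_1> = 2/sqrt(5), <v, e_2> = -6/sqrt(180), <v, e_3> = 4/sqrt(4).
Square and sum: Σ |<v, e_j>|^2 = 5.
Compute ||v||^2 = v·v = 9.
Deficit = 9 − 5 = 4 ≥ 0, confirming Bessel's inequality. (The deficit equals ||v − Σ <v,e_j> e_j||^2, the squared distance from v to span{e_j}.)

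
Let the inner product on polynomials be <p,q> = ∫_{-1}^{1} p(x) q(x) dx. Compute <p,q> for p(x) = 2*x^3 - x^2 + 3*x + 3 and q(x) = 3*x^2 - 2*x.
<p,q> = -4/5

Expand the product: p(x)·q(x) = 6*x^5 - 7*x^4 + 11*x^3 + 3*x^2 - 6*x.
∫_{-1}^{1} of each monomial x^k gives [2/(k+1) if k even, 0 if k odd]. Integrating term-by-term (or equivalently evaluating the antiderivative F(x) = x^6 - 7*x^5/5 + 11*x^4/4 + x^3 - 3*x^2 at the endpoints):
  F(1) − F(−1) = 7/20 − (23/20) = -4/5.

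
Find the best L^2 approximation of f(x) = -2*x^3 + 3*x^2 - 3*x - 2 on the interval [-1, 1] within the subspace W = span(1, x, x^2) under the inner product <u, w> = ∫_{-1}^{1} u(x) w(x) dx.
g(x) = 3*x^2 - 21*x/5 - 2

The best approximation g ∈ W is the orthogonal projection of f onto W. Writing g = a_0 + a_1 x + a_2 x^2, the coefficients solve the normal equations G · a = b where
  G_{ij} = <φ_i, φ_j> and b_i = <f, φ_i>, with φ_0 = 1, φ_1 = x, φ_2 = x^2.
G =
  [2, 0, 2/3]
  [0, 2/3, 0]
  [2/3, 0, 2/5],
b = (-2, -14/5, -2/15).
Solving gives a_0 = -2, a_1 = -21/5, a_2 = 3, so
  g(x) = 3*x^2 - 21*x/5 - 2.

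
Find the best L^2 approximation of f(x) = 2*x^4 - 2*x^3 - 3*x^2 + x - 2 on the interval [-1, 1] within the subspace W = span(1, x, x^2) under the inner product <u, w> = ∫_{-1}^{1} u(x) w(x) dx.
g(x) = -9*x^2/7 - x/5 - 76/35

The best approximation g ∈ W is the orthogonal projection of f onto W. Writing g = a_0 + a_1 x + a_2 x^2, the coefficients solve the normal equations G · a = b where
  G_{ij} = <φ_i, φ_j> and b_i = <f, φ_i>, with φ_0 = 1, φ_1 = x, φ_2 = x^2.
G =
  [2, 0, 2/3]
  [0, 2/3, 0]
  [2/3, 0, 2/5],
b = (-26/5, -2/15, -206/105).
Solving gives a_0 = -76/35, a_1 = -1/5, a_2 = -9/7, so
  g(x) = -9*x^2/7 - x/5 - 76/35.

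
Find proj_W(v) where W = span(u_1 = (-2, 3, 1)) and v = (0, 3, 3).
proj_W(v) = (-12/7, 18/7, 6/7)

Set up U = [u_1 | ... | u_1] ∈ R^(3×1). The projector onto W = col(U) is P = U (U^T U)^(-1) U^T.
Compute U^T U =
  [14],
and U^T v = (12).
Solve U^T U · c = U^T v for the coefficients: c = (6/7). The projection is proj_W(v) = U c.
Check: (v - proj_W(v)) · u_1 = 0  (should be 0).
Result: proj_W(v) = (-12/7, 18/7, 6/7).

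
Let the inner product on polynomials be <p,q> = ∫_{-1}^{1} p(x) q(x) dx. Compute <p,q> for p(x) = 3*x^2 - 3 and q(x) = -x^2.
<p,q> = 4/5

Expand the product: p(x)·q(x) = -3*x^4 + 3*x^2.
∫_{-1}^{1} of each monomial x^k gives [2/(k+1) if k even, 0 if k odd]. Integrating term-by-term (or equivalently evaluating the antiderivative F(x) = -3*x^5/5 + x^3 at the endpoints):
  F(1) − F(−1) = 2/5 − (-2/5) = 4/5.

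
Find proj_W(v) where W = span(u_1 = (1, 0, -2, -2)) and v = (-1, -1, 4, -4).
proj_W(v) = (-1/9, 0, 2/9, 2/9)

Set up U = [u_1 | ... | u_1] ∈ R^(4×1). The projector onto W = col(U) is P = U (U^T U)^(-1) U^T.
Compute U^T U =
  [9],
and U^T v = (-1).
Solve U^T U · c = U^T v for the coefficients: c = (-1/9). The projection is proj_W(v) = U c.
Check: (v - proj_W(v)) · u_1 = 0  (should be 0).
Result: proj_W(v) = (-1/9, 0, 2/9, 2/9).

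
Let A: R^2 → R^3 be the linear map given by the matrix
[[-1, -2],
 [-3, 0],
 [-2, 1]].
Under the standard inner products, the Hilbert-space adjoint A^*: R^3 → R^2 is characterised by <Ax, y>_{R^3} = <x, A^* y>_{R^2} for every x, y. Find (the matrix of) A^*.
A^* = A^T =
[[-1, -3, -2],
 [-2, 0, 1]]

For real matrices with standard dot products, the defining identity <Ax, y> = <x, A^* y> gives (Ax)^T y = x^T (A^*) y, i.e. x^T A^T y = x^T (A^*) y. Since this holds for all x, y, we must have A^* = A^T. Therefore
A^* =
[[-1, -3, -2],
 [-2, 0, 1]].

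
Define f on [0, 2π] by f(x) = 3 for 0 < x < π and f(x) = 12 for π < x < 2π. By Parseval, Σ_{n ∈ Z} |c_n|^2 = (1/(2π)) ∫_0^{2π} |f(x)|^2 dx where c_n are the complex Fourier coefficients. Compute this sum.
Σ |c_n|^2 = 153/2

Parseval equates the L^2 energy of f (normalised by 1/(2π)) with the ℓ^2 sum of its Fourier coefficients: (1/(2π)) ∫_0^{2π} |f|^2 = Σ |c_n|^2.
Compute the left side: (1/(2π)) [∫_0^π 3^2 dx + ∫_π^{2π} 12^2 dx] = (1/(2π)) · (9π + 144π) = (9 + 144)/2 = 153/2.
So Σ_{n ∈ Z} |c_n|^2 = 153/2.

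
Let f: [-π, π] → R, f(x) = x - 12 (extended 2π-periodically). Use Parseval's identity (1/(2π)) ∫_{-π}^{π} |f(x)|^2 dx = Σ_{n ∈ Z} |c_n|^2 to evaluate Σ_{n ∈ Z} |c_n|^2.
Σ |c_n|^2 = π^2/3 + 144

Expand and integrate term by term over [-π, π]:
  ∫ (x)^2 dx = 1·(2π^3/3); ∫ 2·1·(-12)·x dx = 0 (odd integrand); ∫ (-12)^2 dx = 144·2π.
So (1/(2π)) ∫_{-π}^{π} (x - 12)^2 dx = 1π^2/3 + 144 = π^2/3 + 144.
Parseval ⇒ Σ |c_n|^2 = π^2/3 + 144.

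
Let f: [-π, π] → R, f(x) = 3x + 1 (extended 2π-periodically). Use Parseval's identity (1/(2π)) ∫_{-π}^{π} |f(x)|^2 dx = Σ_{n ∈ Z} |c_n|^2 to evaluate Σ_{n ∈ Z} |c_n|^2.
Σ |c_n|^2 = 3π^2 + 1

Expand and integrate term by term over [-π, π]:
  ∫ (3x)^2 dx = 9·(2π^3/3); ∫ 2·3·(1)·x dx = 0 (odd integrand); ∫ 1^2 dx = 1·2π.
So (1/(2π)) ∫_{-π}^{π} (3x + 1)^2 dx = 9π^2/3 + 1 = 3π^2 + 1.
Parseval ⇒ Σ |c_n|^2 = 3π^2 + 1.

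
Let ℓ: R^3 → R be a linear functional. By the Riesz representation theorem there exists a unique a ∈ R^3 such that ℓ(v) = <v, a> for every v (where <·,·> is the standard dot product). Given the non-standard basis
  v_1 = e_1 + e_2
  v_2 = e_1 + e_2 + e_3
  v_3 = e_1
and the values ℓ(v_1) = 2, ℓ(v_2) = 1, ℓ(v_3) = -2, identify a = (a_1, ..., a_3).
a = (-2, 4, -1)

Write a = (a_1, ..., a_3) in the standard basis. For each basis vector v_i, ℓ(v_i) = <v_i, a> is a linear equation in the a_j's. Collect the n equations into a matrix system V a = ℓ, where row i of V is v_i (expressed in the standard basis). Since V is invertible (lower-triangular with 1s on the diagonal, up to permutation), solve by back-substitution:
  V =
[[1, 1, 0],
 [1, 1, 1],
 [1, 0, 0]]
  V a = (2, 1, -2)
Solving gives a = (-2, 4, -1).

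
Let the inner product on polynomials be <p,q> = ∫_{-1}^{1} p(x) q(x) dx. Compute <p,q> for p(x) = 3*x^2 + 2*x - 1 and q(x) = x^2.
<p,q> = 8/15

Expand the product: p(x)·q(x) = 3*x^4 + 2*x^3 - x^2.
∫_{-1}^{1} of each monomial x^k gives [2/(k+1) if k even, 0 if k odd]. Integrating term-by-term (or equivalently evaluating the antiderivative F(x) = 3*x^5/5 + x^4/2 - x^3/3 at the endpoints):
  F(1) − F(−1) = 23/30 − (7/30) = 8/15.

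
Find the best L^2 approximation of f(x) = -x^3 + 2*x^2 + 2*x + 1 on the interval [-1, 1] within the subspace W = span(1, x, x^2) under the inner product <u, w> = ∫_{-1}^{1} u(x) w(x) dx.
g(x) = 2*x^2 + 7*x/5 + 1

The best approximation g ∈ W is the orthogonal projection of f onto W. Writing g = a_0 + a_1 x + a_2 x^2, the coefficients solve the normal equations G · a = b where
  G_{ij} = <φ_i, φ_j> and b_i = <f, φ_i>, with φ_0 = 1, φ_1 = x, φ_2 = x^2.
G =
  [2, 0, 2/3]
  [0, 2/3, 0]
  [2/3, 0, 2/5],
b = (10/3, 14/15, 22/15).
Solving gives a_0 = 1, a_1 = 7/5, a_2 = 2, so
  g(x) = 2*x^2 + 7*x/5 + 1.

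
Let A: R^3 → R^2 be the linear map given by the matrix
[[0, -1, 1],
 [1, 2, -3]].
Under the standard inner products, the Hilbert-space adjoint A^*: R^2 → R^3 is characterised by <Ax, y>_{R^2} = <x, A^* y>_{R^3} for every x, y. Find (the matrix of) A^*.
A^* = A^T =
[[0, 1],
 [-1, 2],
 [1, -3]]

For real matrices with standard dot products, the defining identity <Ax, y> = <x, A^* y> gives (Ax)^T y = x^T (A^*) y, i.e. x^T A^T y = x^T (A^*) y. Since this holds for all x, y, we must have A^* = A^T. Therefore
A^* =
[[0, 1],
 [-1, 2],
 [1, -3]].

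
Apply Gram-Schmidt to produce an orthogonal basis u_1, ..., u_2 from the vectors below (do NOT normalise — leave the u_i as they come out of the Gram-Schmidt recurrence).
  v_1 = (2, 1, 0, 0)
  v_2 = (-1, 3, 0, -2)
Orthogonal basis:
  u_1 = (2, 1, 0, 0)
  u_2 = (-7/5, 14/5, 0, -2)

Apply the Gram-Schmidt recurrence
  u_1 = v_1
  u_i = v_i − Σ_{j<i} ((v_i · u_j) / (u_j · u_j)) · u_j.

Step by step this gives:
  u_1 = (2, 1, 0, 0)
  u_2 = (-7/5, 14/5, 0, -2)

Orthogonality check:
  u_2 · u_1 = 0 (should be 0)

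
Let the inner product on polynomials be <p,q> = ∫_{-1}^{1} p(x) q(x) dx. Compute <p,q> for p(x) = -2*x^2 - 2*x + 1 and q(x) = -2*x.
<p,q> = 8/3

Expand the product: p(x)·q(x) = 4*x^3 + 4*x^2 - 2*x.
∫_{-1}^{1} of each monomial x^k gives [2/(k+1) if k even, 0 if k odd]. Integrating term-by-term (or equivalently evaluating the antiderivative F(x) = x^4 + 4*x^3/3 - x^2 at the endpoints):
  F(1) − F(−1) = 4/3 − (-4/3) = 8/3.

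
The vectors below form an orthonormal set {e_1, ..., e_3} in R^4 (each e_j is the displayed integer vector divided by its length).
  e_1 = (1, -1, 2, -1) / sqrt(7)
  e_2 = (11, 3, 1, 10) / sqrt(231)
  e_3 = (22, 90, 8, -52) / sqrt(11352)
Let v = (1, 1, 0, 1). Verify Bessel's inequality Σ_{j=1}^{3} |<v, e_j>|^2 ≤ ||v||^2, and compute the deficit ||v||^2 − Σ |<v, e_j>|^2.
Σ |<v, e_j>|^2 = 127/43; ||v||^2 = 3; deficit = 2/43

Write each e_j = u_j / sqrt(<u_j, u_j>) where u_j is the displayed integer vector. Then <v, e_j> = <v, u_j> / sqrt(<u_j, u_j>), so |<v, e_j>|^2 = <v, u_j>^2 / <u_j, u_j>.
Coefficients: <v, e_1> = -1/sqrt(7), <v, e_2> = 24/sqrt(231), <v, e_3> = 60/sqrt(11352).
Square and sum: Σ |<v, e_j>|^2 = 127/43.
Compute ||v||^2 = v·v = 3.
Deficit = 3 − 127/43 = 2/43 ≥ 0, confirming Bessel's inequality. (The deficit equals ||v − Σ <v,e_j> e_j||^2, the squared distance from v to span{e_j}.)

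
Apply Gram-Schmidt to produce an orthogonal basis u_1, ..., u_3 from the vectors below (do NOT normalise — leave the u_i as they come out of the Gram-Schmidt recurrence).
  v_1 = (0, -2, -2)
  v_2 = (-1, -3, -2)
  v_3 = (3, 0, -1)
Orthogonal basis:
  u_1 = (0, -2, -2)
  u_2 = (-1, -1/2, 1/2)
  u_3 = (2/3, -2/3, 2/3)

Apply the Gram-Schmidt recurrence
  u_1 = v_1
  u_i = v_i − Σ_{j<i} ((v_i · u_j) / (u_j · u_j)) · u_j.

Step by step this gives:
  u_1 = (0, -2, -2)
  u_2 = (-1, -1/2, 1/2)
  u_3 = (2/3, -2/3, 2/3)

Orthogonality check:
  u_2 · u_1 = 0 (should be 0)
  u_3 · u_1 = 0 (should be 0)
  u_3 · u_2 = 0 (should be 0)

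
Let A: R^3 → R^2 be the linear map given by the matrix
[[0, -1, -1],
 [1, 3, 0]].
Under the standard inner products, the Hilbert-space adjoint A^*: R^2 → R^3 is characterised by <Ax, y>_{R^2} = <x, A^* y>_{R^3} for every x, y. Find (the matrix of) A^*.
A^* = A^T =
[[0, 1],
 [-1, 3],
 [-1, 0]]

For real matrices with standard dot products, the defining identity <Ax, y> = <x, A^* y> gives (Ax)^T y = x^T (A^*) y, i.e. x^T A^T y = x^T (A^*) y. Since this holds for all x, y, we must have A^* = A^T. Therefore
A^* =
[[0, 1],
 [-1, 3],
 [-1, 0]].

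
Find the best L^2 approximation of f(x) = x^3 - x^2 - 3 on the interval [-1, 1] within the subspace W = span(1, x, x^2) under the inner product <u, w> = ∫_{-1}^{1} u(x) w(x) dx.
g(x) = -x^2 + 3*x/5 - 3

The best approximation g ∈ W is the orthogonal projection of f onto W. Writing g = a_0 + a_1 x + a_2 x^2, the coefficients solve the normal equations G · a = b where
  G_{ij} = <φ_i, φ_j> and b_i = <f, φ_i>, with φ_0 = 1, φ_1 = x, φ_2 = x^2.
G =
  [2, 0, 2/3]
  [0, 2/3, 0]
  [2/3, 0, 2/5],
b = (-20/3, 2/5, -12/5).
Solving gives a_0 = -3, a_1 = 3/5, a_2 = -1, so
  g(x) = -x^2 + 3*x/5 - 3.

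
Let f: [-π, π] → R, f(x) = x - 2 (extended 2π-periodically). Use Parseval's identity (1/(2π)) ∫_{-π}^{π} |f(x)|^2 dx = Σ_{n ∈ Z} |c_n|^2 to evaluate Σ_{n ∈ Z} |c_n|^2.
Σ |c_n|^2 = π^2/3 + 4

Expand and integrate term by term over [-π, π]:
  ∫ (x)^2 dx = 1·(2π^3/3); ∫ 2·1·(-2)·x dx = 0 (odd integrand); ∫ (-2)^2 dx = 4·2π.
So (1/(2π)) ∫_{-π}^{π} (x - 2)^2 dx = 1π^2/3 + 4 = π^2/3 + 4.
Parseval ⇒ Σ |c_n|^2 = π^2/3 + 4.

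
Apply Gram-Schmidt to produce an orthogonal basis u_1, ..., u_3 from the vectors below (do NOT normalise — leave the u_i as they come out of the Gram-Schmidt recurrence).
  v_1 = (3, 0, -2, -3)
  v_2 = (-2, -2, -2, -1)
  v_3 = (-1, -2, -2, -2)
Orthogonal basis:
  u_1 = (3, 0, -2, -3)
  u_2 = (-47/22, -2, -21/11, -19/22)
  u_3 = (-8/285, -56/285, 34/95, -4/15)

Apply the Gram-Schmidt recurrence
  u_1 = v_1
  u_i = v_i − Σ_{j<i} ((v_i · u_j) / (u_j · u_j)) · u_j.

Step by step this gives:
  u_1 = (3, 0, -2, -3)
  u_2 = (-47/22, -2, -21/11, -19/22)
  u_3 = (-8/285, -56/285, 34/95, -4/15)

Orthogonality check:
  u_2 · u_1 = 0 (should be 0)
  u_3 · u_1 = 0 (should be 0)
  u_3 · u_2 = 0 (should be 0)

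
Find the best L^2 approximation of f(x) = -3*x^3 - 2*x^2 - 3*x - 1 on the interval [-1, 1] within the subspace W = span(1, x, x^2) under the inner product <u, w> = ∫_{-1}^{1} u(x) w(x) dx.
g(x) = -2*x^2 - 24*x/5 - 1

The best approximation g ∈ W is the orthogonal projection of f onto W. Writing g = a_0 + a_1 x + a_2 x^2, the coefficients solve the normal equations G · a = b where
  G_{ij} = <φ_i, φ_j> and b_i = <f, φ_i>, with φ_0 = 1, φ_1 = x, φ_2 = x^2.
G =
  [2, 0, 2/3]
  [0, 2/3, 0]
  [2/3, 0, 2/5],
b = (-10/3, -16/5, -22/15).
Solving gives a_0 = -1, a_1 = -24/5, a_2 = -2, so
  g(x) = -2*x^2 - 24*x/5 - 1.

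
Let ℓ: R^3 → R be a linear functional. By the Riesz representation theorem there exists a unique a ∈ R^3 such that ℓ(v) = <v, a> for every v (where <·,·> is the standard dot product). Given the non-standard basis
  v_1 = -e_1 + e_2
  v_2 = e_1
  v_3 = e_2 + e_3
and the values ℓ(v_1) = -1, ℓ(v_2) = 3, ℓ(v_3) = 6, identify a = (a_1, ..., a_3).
a = (3, 2, 4)

Write a = (a_1, ..., a_3) in the standard basis. For each basis vector v_i, ℓ(v_i) = <v_i, a> is a linear equation in the a_j's. Collect the n equations into a matrix system V a = ℓ, where row i of V is v_i (expressed in the standard basis). Since V is invertible (lower-triangular with 1s on the diagonal, up to permutation), solve by back-substitution:
  V =
[[-1, 1, 0],
 [1, 0, 0],
 [0, 1, 1]]
  V a = (-1, 3, 6)
Solving gives a = (3, 2, 4).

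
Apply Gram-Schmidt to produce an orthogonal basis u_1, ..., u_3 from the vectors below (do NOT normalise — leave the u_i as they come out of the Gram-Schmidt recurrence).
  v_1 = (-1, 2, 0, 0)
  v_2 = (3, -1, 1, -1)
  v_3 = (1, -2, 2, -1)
Orthogonal basis:
  u_1 = (-1, 2, 0, 0)
  u_2 = (2, 1, 1, -1)
  u_3 = (-6/7, -3/7, 11/7, -4/7)

Apply the Gram-Schmidt recurrence
  u_1 = v_1
  u_i = v_i − Σ_{j<i} ((v_i · u_j) / (u_j · u_j)) · u_j.

Step by step this gives:
  u_1 = (-1, 2, 0, 0)
  u_2 = (2, 1, 1, -1)
  u_3 = (-6/7, -3/7, 11/7, -4/7)

Orthogonality check:
  u_2 · u_1 = 0 (should be 0)
  u_3 · u_1 = 0 (should be 0)
  u_3 · u_2 = 0 (should be 0)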